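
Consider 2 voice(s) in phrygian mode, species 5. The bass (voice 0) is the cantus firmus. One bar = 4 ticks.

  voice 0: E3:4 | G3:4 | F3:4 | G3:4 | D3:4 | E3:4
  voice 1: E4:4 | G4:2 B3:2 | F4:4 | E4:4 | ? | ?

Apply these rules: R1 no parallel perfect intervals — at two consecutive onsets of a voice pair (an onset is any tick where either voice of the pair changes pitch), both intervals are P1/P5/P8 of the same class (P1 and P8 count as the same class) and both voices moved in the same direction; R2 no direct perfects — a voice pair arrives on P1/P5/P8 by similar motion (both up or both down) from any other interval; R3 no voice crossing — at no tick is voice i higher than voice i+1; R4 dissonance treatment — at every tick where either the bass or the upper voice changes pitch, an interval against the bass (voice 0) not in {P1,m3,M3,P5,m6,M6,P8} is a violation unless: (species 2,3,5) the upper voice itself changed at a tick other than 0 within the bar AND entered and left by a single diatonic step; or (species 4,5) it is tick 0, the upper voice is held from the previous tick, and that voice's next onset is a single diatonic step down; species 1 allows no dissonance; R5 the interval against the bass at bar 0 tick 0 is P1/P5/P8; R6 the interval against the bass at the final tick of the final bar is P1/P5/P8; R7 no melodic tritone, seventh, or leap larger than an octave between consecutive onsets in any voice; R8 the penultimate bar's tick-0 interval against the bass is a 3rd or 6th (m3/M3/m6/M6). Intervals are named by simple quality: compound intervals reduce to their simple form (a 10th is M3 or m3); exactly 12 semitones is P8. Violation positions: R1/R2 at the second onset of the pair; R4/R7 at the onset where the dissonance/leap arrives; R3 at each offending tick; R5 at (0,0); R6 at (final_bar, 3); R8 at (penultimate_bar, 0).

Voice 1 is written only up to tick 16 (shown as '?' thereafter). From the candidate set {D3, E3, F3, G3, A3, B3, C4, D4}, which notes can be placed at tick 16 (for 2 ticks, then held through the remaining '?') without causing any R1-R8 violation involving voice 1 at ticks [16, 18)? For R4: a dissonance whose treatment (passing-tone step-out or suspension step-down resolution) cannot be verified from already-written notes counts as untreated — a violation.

{B3}

D3: violates R2,R7,R8
E3: violates R4,R8
F3: violates R7
G3: violates R4,R8
A3: violates R2,R8
B3: legal
C4: violates R4,R8
D4: violates R2,R8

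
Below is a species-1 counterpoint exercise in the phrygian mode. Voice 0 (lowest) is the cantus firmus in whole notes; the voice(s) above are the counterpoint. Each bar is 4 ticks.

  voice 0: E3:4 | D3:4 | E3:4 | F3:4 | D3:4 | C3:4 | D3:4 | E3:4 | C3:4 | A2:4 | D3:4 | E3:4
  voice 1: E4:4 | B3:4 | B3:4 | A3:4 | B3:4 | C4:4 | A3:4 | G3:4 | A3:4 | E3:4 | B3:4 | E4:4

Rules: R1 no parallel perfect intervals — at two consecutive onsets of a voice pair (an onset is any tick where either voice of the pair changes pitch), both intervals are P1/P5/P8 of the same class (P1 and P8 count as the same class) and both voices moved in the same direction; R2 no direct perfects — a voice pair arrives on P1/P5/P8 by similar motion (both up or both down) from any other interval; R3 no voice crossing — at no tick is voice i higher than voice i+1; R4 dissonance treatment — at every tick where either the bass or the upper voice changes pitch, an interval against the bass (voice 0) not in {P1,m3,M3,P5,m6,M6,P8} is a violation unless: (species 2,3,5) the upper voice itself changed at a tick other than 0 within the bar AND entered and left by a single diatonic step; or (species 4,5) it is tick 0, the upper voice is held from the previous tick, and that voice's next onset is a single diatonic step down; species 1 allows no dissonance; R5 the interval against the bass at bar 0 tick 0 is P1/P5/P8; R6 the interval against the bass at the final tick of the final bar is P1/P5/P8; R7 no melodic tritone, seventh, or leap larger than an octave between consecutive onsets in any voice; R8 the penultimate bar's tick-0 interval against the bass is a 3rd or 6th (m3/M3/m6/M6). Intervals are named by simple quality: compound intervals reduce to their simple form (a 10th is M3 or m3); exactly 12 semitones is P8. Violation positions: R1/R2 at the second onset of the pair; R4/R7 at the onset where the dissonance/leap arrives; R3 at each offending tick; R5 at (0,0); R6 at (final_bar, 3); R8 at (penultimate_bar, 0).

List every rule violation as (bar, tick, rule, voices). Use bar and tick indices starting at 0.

(9, 0, R2, (0, 1))
(11, 0, R2, (0, 1))

bar 0: v0=E3 v1=E4 downbeat P8
bar 1: v0=D3 v1=B3 downbeat M6
bar 2: v0=E3 v1=B3 downbeat P5
bar 3: v0=F3 v1=A3 downbeat M3
bar 4: v0=D3 v1=B3 downbeat M6
bar 5: v0=C3 v1=C4 downbeat P8
bar 6: v0=D3 v1=A3 downbeat P5
bar 7: v0=E3 v1=G3 downbeat m3
bar 8: v0=C3 v1=A3 downbeat M6
bar 9: v0=A2 v1=E3 downbeat P5
bar 10: v0=D3 v1=B3 downbeat M6
bar 11: v0=E3 v1=E4 downbeat P8
  -> R2 @ bar 9 tick 0 v(0, 1): C3/A3 M6 -> A2/E3 P5 similar
  -> R2 @ bar 11 tick 0 v(0, 1): D3/B3 M6 -> E3/E4 P8 similar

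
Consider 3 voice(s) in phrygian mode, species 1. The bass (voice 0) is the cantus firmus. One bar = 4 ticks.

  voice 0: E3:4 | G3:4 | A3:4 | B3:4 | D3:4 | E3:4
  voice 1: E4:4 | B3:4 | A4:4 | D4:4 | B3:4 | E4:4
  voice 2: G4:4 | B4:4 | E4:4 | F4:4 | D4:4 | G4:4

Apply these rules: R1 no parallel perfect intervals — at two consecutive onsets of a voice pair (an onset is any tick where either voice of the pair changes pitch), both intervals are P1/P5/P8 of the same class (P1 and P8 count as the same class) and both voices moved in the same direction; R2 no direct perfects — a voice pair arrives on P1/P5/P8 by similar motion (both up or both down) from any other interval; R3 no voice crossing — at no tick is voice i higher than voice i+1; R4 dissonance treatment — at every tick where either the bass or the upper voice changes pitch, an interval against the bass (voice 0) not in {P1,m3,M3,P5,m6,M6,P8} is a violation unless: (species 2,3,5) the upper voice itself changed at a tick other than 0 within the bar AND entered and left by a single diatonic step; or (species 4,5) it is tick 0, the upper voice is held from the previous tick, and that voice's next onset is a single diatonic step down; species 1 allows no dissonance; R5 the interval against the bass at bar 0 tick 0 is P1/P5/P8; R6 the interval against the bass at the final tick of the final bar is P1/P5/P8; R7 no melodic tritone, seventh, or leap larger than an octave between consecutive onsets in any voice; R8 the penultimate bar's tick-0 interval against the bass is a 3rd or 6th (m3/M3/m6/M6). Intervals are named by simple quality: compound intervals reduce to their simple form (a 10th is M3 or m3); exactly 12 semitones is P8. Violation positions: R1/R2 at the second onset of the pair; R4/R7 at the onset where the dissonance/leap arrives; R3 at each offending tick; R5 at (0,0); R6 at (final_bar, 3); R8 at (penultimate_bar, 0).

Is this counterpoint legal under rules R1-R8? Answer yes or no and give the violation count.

bar 0: v0=E3 v1=E4 v2=G4 (m3)
bar 1: v0=G3 v1=B3 v2=B4 (M3)
bar 2: v0=A3 v1=A4 v2=E4 (P5)
bar 3: v0=B3 v1=D4 v2=F4 (TT)
bar 4: v0=D3 v1=B3 v2=D4 (P8)
bar 5: v0=E3 v1=E4 v2=G4 (m3)
  R5 @ bar0.0: opens on m3
  R2 @ bar2.0: G3/B3 M3 -> A3/A4 P8 similar
  R3 @ bar2.0: A4 above E4
  R7 @ bar2.0: B3->A4 leap 10st
  R3 @ bar2.1: A4 above E4
  R3 @ bar2.2: A4 above E4
  R3 @ bar2.3: A4 above E4
  R4 @ bar3.0: B3/F4 TT untreated
  R2 @ bar4.0: B3/F4 TT -> D3/D4 P8 similar
  R8 @ bar4.0: penult P8 not 3rd/6th
  R2 @ bar5.0: D3/B3 M6 -> E3/E4 P8 similar
  R6 @ bar5.3: closes on m3

No (12 violations)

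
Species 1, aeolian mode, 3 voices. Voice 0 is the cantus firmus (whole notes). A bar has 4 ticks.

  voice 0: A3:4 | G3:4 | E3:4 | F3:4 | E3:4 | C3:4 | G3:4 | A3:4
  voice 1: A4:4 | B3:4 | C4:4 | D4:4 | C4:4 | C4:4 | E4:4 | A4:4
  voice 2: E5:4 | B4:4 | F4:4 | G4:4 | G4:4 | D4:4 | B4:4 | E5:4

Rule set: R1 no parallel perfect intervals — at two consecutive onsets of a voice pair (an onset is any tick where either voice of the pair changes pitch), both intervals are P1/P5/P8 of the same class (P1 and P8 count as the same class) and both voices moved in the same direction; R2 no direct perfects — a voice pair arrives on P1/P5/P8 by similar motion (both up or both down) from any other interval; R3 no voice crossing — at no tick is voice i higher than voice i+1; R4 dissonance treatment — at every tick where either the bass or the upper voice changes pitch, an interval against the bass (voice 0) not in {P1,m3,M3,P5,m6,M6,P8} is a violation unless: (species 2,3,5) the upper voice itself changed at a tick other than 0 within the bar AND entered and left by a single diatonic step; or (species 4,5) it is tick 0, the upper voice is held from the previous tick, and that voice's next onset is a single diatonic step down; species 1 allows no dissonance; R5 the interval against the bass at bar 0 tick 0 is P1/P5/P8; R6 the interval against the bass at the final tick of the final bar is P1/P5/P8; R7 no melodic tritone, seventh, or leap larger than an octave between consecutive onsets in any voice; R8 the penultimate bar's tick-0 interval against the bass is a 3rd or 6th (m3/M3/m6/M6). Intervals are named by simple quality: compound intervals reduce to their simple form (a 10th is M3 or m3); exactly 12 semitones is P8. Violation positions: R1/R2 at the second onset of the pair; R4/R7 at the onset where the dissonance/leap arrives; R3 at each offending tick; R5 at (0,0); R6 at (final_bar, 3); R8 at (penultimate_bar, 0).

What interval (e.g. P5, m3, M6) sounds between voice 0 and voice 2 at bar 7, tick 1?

voice 0=A3 voice 2=E5 -> P5

P5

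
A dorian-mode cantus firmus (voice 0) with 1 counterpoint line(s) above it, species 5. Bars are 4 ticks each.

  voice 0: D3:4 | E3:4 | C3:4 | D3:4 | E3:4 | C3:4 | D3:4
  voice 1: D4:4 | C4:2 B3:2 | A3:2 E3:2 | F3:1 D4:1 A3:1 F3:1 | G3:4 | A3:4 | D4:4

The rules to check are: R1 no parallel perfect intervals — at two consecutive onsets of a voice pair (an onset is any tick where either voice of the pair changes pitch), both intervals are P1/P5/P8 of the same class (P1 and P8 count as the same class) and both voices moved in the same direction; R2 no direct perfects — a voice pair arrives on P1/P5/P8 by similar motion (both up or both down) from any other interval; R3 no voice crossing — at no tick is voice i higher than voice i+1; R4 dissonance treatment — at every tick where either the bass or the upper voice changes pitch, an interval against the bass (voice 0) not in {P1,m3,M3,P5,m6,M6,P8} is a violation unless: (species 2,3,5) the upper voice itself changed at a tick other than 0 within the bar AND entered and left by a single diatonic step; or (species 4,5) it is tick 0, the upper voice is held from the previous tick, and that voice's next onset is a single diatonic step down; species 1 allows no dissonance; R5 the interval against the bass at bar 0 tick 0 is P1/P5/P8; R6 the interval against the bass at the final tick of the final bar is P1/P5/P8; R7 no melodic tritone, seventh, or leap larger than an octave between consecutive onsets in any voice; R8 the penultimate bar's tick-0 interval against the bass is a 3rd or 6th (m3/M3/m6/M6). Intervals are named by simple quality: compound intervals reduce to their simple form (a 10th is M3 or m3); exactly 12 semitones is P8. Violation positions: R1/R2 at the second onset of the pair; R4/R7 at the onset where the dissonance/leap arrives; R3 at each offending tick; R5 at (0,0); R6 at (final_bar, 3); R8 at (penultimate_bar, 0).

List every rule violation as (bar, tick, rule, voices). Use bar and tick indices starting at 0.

bar 0: v0=D3 v1=D4 downbeat P8
bar 1: v0=E3 v1=C4 downbeat m6
bar 2: v0=C3 v1=A3 downbeat M6
bar 3: v0=D3 v1=F3 downbeat m3
bar 4: v0=E3 v1=G3 downbeat m3
bar 5: v0=C3 v1=A3 downbeat M6
bar 6: v0=D3 v1=D4 downbeat P8
  -> R2 @ bar 6 tick 0 v(0, 1): C3/A3 M6 -> D3/D4 P8 similar

(6, 0, R2, (0, 1))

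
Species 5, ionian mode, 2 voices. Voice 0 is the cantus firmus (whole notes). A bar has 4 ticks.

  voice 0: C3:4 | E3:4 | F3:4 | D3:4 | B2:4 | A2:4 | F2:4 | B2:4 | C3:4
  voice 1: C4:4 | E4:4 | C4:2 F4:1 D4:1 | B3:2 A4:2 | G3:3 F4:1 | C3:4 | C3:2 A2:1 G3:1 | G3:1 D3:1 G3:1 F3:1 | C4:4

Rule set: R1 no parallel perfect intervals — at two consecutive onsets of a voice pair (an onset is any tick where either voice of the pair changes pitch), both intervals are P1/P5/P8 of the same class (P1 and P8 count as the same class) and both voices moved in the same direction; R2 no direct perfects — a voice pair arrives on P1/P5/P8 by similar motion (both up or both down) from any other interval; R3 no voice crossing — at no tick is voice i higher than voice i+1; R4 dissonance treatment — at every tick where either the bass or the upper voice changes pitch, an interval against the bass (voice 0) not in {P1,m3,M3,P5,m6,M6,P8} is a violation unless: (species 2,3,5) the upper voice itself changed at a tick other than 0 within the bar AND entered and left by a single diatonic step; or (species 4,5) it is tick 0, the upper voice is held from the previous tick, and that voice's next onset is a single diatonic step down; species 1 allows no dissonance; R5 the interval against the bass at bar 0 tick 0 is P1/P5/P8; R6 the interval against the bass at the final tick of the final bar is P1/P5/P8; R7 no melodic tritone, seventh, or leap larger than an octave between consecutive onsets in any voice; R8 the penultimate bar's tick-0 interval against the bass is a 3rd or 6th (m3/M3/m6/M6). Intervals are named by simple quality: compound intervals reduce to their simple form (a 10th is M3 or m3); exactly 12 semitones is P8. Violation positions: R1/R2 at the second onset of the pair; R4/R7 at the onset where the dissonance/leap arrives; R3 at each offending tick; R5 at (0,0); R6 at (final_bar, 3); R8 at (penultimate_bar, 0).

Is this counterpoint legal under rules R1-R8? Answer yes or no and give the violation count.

bar 0: v0=C3 v1=C4 (P8)
bar 1: v0=E3 v1=E4 (P8)
bar 2: v0=F3 v1=C4 (P5)
bar 3: v0=D3 v1=B3 (M6)
bar 4: v0=B2 v1=G3 (m6)
bar 5: v0=A2 v1=C3 (m3)
bar 6: v0=F2 v1=C3 (P5)
bar 7: v0=B2 v1=G3 (m6)
bar 8: v0=C3 v1=C4 (P8)
  R1 @ bar1.0: C3/C4 P8 -> E3/E4 P8 similar
  R7 @ bar3.2: B3->A4 leap 10st
  R7 @ bar4.0: A4->G3 leap 14st
  R4 @ bar4.3: B2/F4 TT untreated
  R7 @ bar4.3: G3->F4 leap 10st
  R7 @ bar5.0: F4->C3 leap 17st
  R4 @ bar6.3: F2/G3 M2 untreated
  R7 @ bar6.3: A2->G3 leap 10st
  R7 @ bar7.0: F2->B2 leap 6st
  R4 @ bar7.3: B2/F3 TT untreated
  R2 @ bar8.0: B2/F3 TT -> C3/C4 P8 similar

No (11 violations)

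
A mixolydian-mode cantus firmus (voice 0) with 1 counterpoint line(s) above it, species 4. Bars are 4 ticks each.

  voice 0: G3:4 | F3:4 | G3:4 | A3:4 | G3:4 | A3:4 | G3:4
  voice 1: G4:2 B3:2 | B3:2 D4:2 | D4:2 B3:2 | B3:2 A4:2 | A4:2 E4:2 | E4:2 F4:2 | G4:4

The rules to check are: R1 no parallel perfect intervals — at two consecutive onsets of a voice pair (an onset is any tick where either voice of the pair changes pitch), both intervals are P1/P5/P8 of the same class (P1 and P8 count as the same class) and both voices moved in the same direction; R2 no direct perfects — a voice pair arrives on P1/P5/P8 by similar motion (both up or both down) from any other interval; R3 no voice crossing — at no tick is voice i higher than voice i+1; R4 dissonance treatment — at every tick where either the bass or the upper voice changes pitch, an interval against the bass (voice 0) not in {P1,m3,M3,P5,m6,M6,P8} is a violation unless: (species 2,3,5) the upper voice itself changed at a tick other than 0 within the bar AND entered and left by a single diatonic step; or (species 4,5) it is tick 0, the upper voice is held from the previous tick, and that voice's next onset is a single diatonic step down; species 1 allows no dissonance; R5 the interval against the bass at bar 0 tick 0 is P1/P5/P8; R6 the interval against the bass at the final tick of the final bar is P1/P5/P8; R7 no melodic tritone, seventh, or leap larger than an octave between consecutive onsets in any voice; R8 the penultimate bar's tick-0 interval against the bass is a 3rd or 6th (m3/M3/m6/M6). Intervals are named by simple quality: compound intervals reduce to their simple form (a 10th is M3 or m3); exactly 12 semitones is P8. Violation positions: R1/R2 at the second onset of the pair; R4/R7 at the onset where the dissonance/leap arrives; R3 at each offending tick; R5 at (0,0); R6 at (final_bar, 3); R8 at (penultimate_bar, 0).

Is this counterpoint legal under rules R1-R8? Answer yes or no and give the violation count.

bar 0: v0=G3 v1=G4 (P8)
bar 1: v0=F3 v1=B3 (TT)
bar 2: v0=G3 v1=D4 (P5)
bar 3: v0=A3 v1=B3 (M2)
bar 4: v0=G3 v1=A4 (M2)
bar 5: v0=A3 v1=E4 (P5)
bar 6: v0=G3 v1=G4 (P8)
  R4 @ bar1.0: F3/B3 TT untreated
  R4 @ bar3.0: A3/B3 M2 untreated
  R7 @ bar3.2: B3->A4 leap 10st
  R4 @ bar4.0: G3/A4 M2 untreated
  R8 @ bar5.0: penult P5 not 3rd/6th

No (5 violations)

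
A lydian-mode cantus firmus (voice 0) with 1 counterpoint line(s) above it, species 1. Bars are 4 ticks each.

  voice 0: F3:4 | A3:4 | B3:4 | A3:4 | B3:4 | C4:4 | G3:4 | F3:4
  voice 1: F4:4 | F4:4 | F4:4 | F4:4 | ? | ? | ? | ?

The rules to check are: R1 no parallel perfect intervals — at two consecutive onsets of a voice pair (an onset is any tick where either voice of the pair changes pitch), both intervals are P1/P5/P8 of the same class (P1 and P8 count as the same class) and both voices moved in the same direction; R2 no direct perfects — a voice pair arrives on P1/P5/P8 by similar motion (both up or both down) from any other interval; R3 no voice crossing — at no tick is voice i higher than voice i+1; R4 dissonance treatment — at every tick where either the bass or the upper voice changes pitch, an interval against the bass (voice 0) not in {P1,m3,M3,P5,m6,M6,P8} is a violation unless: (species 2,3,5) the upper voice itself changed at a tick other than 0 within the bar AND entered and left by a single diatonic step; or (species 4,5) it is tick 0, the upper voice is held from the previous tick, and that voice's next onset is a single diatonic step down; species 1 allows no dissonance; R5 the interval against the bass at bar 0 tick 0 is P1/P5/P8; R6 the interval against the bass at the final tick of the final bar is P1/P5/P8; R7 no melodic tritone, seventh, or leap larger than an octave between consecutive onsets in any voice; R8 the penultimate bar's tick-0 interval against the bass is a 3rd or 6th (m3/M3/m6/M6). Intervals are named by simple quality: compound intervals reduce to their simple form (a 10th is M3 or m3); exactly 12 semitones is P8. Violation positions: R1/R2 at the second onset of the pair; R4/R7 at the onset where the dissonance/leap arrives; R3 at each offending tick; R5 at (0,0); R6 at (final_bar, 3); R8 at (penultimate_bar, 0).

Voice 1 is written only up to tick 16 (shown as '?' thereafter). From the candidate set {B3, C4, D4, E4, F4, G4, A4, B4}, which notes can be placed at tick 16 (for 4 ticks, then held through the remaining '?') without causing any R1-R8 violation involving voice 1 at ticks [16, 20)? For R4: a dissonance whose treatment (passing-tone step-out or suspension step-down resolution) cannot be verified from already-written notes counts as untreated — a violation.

B3: violates R7
C4: violates R4
D4: legal
E4: violates R4
F4: violates R4
G4: legal
A4: violates R4
B4: violates R2,R7

{D4, G4}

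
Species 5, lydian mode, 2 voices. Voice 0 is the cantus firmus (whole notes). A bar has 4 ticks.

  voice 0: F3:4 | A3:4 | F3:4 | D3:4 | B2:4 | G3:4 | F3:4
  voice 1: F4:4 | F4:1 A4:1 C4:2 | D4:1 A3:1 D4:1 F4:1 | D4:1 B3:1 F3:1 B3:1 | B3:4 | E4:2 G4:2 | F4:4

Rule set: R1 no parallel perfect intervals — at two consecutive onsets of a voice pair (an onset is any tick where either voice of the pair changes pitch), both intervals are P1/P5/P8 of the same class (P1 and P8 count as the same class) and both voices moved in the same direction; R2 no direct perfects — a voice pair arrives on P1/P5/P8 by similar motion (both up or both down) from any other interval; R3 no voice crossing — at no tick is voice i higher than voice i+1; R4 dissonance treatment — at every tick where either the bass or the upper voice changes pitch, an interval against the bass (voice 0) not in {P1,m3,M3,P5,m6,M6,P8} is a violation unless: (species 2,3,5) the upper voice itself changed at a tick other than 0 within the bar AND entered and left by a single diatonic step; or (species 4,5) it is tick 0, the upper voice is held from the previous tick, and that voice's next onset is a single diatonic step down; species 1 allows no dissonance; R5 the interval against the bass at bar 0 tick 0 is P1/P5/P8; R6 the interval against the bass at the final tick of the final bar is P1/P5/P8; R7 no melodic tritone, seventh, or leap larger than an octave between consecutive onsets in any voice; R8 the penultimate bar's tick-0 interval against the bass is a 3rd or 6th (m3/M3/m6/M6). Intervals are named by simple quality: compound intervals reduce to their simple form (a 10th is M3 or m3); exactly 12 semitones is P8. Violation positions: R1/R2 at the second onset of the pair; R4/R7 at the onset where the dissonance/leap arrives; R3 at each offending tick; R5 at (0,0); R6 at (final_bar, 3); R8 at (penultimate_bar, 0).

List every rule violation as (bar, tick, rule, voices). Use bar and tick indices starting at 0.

(3, 0, R1, (0, 1))
(3, 2, R7, (1,))
(3, 3, R7, (1,))
(6, 0, R1, (0, 1))

bar 0: v0=F3 v1=F4 downbeat P8
bar 1: v0=A3 v1=F4 downbeat m6
bar 2: v0=F3 v1=D4 downbeat M6
bar 3: v0=D3 v1=D4 downbeat P8
bar 4: v0=B2 v1=B3 downbeat P8
bar 5: v0=G3 v1=E4 downbeat M6
bar 6: v0=F3 v1=F4 downbeat P8
  -> R1 @ bar 3 tick 0 v(0, 1): F3/F4 P8 -> D3/D4 P8 similar
  -> R7 @ bar 3 tick 2 v(1,): B3->F3 leap 6st
  -> R7 @ bar 3 tick 3 v(1,): F3->B3 leap 6st
  -> R1 @ bar 6 tick 0 v(0, 1): G3/G4 P8 -> F3/F4 P8 similar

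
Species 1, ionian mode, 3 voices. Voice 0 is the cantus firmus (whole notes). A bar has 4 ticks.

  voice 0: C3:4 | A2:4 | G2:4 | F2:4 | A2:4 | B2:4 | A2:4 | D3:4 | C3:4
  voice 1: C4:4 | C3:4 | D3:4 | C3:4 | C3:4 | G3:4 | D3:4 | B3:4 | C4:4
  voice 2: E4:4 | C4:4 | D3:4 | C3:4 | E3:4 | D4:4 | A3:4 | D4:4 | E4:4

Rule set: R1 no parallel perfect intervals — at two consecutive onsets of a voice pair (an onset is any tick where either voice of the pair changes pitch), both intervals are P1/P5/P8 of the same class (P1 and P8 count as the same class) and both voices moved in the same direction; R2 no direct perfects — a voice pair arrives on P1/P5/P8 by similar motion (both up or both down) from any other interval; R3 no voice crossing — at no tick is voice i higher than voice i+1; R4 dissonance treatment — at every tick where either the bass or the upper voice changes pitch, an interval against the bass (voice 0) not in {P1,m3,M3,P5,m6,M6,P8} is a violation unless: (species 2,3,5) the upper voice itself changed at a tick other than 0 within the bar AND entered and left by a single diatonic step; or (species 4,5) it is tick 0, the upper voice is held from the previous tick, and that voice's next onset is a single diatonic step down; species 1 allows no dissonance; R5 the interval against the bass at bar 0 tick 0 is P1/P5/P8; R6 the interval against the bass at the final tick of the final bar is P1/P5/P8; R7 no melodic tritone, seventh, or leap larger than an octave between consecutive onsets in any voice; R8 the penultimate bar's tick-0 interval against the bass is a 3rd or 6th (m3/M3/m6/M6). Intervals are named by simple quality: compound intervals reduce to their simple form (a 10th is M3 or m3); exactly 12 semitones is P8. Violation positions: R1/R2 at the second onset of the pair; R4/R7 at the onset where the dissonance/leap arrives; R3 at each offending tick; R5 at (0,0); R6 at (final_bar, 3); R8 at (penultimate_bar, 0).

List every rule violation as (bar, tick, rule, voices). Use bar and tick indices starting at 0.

(0, 0, R5, (0, 2))
(1, 0, R2, (1, 2))
(2, 0, R2, (0, 2))
(2, 0, R7, (2,))
(3, 0, R1, (0, 1))
(3, 0, R1, (0, 2))
(3, 0, R1, (1, 2))
(4, 0, R1, (0, 2))
(5, 0, R2, (1, 2))
(5, 0, R7, (2,))
(6, 0, R1, (1, 2))
(6, 0, R2, (0, 2))
(6, 0, R4, (0, 1))
(7, 0, R1, (0, 2))
(7, 0, R8, (0, 2))
(8, 3, R6, (0, 2))

bar 0: v0=C3 v1=C4 v2=E4 downbeat M3
bar 1: v0=A2 v1=C3 v2=C4 downbeat m3
bar 2: v0=G2 v1=D3 v2=D3 downbeat P5
bar 3: v0=F2 v1=C3 v2=C3 downbeat P5
bar 4: v0=A2 v1=C3 v2=E3 downbeat P5
bar 5: v0=B2 v1=G3 v2=D4 downbeat m3
bar 6: v0=A2 v1=D3 v2=A3 downbeat P8
bar 7: v0=D3 v1=B3 v2=D4 downbeat P8
bar 8: v0=C3 v1=C4 v2=E4 downbeat M3
  -> R5 @ bar 0 tick 0 v(0, 2): opens on M3
  -> R2 @ bar 1 tick 0 v(1, 2): C4/E4 M3 -> C3/C4 P8 similar
  -> R2 @ bar 2 tick 0 v(0, 2): A2/C4 m3 -> G2/D3 P5 similar
  -> R7 @ bar 2 tick 0 v(2,): C4->D3 leap 10st
  -> R1 @ bar 3 tick 0 v(0, 1): G2/D3 P5 -> F2/C3 P5 similar
  -> R1 @ bar 3 tick 0 v(0, 2): G2/D3 P5 -> F2/C3 P5 similar
  -> R1 @ bar 3 tick 0 v(1, 2): D3/D3 P1 -> C3/C3 P1 similar
  -> R1 @ bar 4 tick 0 v(0, 2): F2/C3 P5 -> A2/E3 P5 similar
  -> R2 @ bar 5 tick 0 v(1, 2): C3/E3 M3 -> G3/D4 P5 similar
  -> R7 @ bar 5 tick 0 v(2,): E3->D4 leap 10st
  -> R1 @ bar 6 tick 0 v(1, 2): G3/D4 P5 -> D3/A3 P5 similar
  -> R2 @ bar 6 tick 0 v(0, 2): B2/D4 m3 -> A2/A3 P8 similar
  -> R4 @ bar 6 tick 0 v(0, 1): A2/D3 P4 untreated
  -> R1 @ bar 7 tick 0 v(0, 2): A2/A3 P8 -> D3/D4 P8 similar
  -> R8 @ bar 7 tick 0 v(0, 2): penult P8 not 3rd/6th
  -> R6 @ bar 8 tick 3 v(0, 2): closes on M3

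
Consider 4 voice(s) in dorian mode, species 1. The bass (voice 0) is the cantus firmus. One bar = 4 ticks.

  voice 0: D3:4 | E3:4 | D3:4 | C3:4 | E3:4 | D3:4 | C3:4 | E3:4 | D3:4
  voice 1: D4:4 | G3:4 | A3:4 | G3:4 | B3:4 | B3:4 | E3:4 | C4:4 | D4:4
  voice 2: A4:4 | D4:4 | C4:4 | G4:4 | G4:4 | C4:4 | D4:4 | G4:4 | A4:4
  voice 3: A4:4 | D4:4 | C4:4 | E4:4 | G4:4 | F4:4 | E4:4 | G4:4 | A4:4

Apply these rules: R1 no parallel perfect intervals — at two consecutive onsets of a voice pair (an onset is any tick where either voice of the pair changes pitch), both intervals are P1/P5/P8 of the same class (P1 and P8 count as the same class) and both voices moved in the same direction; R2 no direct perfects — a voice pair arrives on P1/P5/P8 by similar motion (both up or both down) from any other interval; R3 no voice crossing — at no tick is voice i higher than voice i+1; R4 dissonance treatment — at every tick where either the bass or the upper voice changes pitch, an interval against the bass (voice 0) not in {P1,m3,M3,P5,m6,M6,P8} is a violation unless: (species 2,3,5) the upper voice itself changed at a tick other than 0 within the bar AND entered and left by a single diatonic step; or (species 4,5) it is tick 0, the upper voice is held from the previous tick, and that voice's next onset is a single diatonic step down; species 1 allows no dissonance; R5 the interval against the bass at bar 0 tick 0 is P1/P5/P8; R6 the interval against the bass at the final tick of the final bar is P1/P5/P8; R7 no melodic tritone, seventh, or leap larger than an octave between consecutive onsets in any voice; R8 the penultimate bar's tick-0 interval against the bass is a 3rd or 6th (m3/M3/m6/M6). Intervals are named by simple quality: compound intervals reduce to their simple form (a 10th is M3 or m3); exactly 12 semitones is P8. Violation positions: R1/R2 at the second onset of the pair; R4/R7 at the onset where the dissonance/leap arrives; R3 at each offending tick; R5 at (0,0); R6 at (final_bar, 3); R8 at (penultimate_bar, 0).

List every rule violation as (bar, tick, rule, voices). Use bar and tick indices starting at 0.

bar 0: v0=D3 v1=D4 v2=A4 v3=A4 downbeat P5
bar 1: v0=E3 v1=G3 v2=D4 v3=D4 downbeat m7
bar 2: v0=D3 v1=A3 v2=C4 v3=C4 downbeat m7
bar 3: v0=C3 v1=G3 v2=G4 v3=E4 downbeat M3
bar 4: v0=E3 v1=B3 v2=G4 v3=G4 downbeat m3
bar 5: v0=D3 v1=B3 v2=C4 v3=F4 downbeat m3
bar 6: v0=C3 v1=E3 v2=D4 v3=E4 downbeat M3
bar 7: v0=E3 v1=C4 v2=G4 v3=G4 downbeat m3
bar 8: v0=D3 v1=D4 v2=A4 v3=A4 downbeat P5
  -> R1 @ bar 1 tick 0 v(1, 2): D4/A4 P5 -> G3/D4 P5 similar
  -> R1 @ bar 1 tick 0 v(1, 3): D4/A4 P5 -> G3/D4 P5 similar
  -> R1 @ bar 1 tick 0 v(2, 3): A4/A4 P1 -> D4/D4 P1 similar
  -> R4 @ bar 1 tick 0 v(0, 2): E3/D4 m7 untreated
  -> R4 @ bar 1 tick 0 v(0, 3): E3/D4 m7 untreated
  -> R1 @ bar 2 tick 0 v(2, 3): D4/D4 P1 -> C4/C4 P1 similar
  -> R4 @ bar 2 tick 0 v(0, 2): D3/C4 m7 untreated
  -> R4 @ bar 2 tick 0 v(0, 3): D3/C4 m7 untreated
  -> R1 @ bar 3 tick 0 v(0, 1): D3/A3 P5 -> C3/G3 P5 similar
  -> R3 @ bar 3 tick 0 v(2, 3): G4 above E4
  -> R3 @ bar 3 tick 1 v(2, 3): G4 above E4
  -> R3 @ bar 3 tick 2 v(2, 3): G4 above E4
  -> R3 @ bar 3 tick 3 v(2, 3): G4 above E4
  -> R1 @ bar 4 tick 0 v(0, 1): C3/G3 P5 -> E3/B3 P5 similar
  -> R4 @ bar 5 tick 0 v(0, 2): D3/C4 m7 untreated
  -> R2 @ bar 6 tick 0 v(1, 3): B3/F4 TT -> E3/E4 P8 similar
  -> R4 @ bar 6 tick 0 v(0, 2): C3/D4 M2 untreated
  -> R2 @ bar 7 tick 0 v(1, 2): E3/D4 m7 -> C4/G4 P5 similar
  -> R2 @ bar 7 tick 0 v(1, 3): E3/E4 P8 -> C4/G4 P5 similar
  -> R2 @ bar 7 tick 0 v(2, 3): D4/E4 M2 -> G4/G4 P1 similar
  -> R1 @ bar 8 tick 0 v(1, 2): C4/G4 P5 -> D4/A4 P5 similar
  -> R1 @ bar 8 tick 0 v(1, 3): C4/G4 P5 -> D4/A4 P5 similar
  -> R1 @ bar 8 tick 0 v(2, 3): G4/G4 P1 -> A4/A4 P1 similar

(1, 0, R1, (1, 2))
(1, 0, R1, (1, 3))
(1, 0, R1, (2, 3))
(1, 0, R4, (0, 2))
(1, 0, R4, (0, 3))
(2, 0, R1, (2, 3))
(2, 0, R4, (0, 2))
(2, 0, R4, (0, 3))
(3, 0, R1, (0, 1))
(3, 0, R3, (2, 3))
(3, 1, R3, (2, 3))
(3, 2, R3, (2, 3))
(3, 3, R3, (2, 3))
(4, 0, R1, (0, 1))
(5, 0, R4, (0, 2))
(6, 0, R2, (1, 3))
(6, 0, R4, (0, 2))
(7, 0, R2, (1, 2))
(7, 0, R2, (1, 3))
(7, 0, R2, (2, 3))
(8, 0, R1, (1, 2))
(8, 0, R1, (1, 3))
(8, 0, R1, (2, 3))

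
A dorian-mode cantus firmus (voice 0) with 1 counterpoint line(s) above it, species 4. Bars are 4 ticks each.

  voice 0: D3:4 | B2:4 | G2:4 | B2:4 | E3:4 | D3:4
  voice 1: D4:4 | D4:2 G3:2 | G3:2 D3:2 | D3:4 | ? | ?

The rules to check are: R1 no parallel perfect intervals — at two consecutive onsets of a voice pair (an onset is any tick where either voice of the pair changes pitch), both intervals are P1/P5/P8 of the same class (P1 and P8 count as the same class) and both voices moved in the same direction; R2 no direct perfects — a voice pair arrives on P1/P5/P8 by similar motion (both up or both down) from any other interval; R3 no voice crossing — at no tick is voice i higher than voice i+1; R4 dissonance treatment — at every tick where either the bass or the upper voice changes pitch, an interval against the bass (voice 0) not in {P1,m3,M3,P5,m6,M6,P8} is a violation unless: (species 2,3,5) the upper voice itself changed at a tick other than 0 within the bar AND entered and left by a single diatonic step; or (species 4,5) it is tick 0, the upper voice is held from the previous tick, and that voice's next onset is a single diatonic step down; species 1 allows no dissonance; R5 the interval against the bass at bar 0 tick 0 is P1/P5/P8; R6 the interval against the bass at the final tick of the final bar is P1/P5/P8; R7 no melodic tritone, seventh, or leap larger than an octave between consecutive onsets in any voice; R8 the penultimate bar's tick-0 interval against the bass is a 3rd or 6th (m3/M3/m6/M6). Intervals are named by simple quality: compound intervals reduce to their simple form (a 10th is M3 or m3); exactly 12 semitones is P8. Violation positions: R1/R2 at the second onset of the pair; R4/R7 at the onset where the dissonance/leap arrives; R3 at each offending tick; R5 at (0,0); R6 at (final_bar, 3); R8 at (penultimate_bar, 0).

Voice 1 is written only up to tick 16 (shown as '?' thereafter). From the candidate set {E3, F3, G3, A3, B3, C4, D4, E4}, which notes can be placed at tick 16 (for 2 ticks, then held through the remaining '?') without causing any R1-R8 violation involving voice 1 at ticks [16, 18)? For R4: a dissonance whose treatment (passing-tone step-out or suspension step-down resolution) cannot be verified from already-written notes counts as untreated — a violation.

E3: violates R2,R8
F3: violates R4,R8
G3: legal
A3: violates R4,R8
B3: violates R2,R8
C4: violates R7
D4: violates R4,R8
E4: violates R2,R7,R8

{G3}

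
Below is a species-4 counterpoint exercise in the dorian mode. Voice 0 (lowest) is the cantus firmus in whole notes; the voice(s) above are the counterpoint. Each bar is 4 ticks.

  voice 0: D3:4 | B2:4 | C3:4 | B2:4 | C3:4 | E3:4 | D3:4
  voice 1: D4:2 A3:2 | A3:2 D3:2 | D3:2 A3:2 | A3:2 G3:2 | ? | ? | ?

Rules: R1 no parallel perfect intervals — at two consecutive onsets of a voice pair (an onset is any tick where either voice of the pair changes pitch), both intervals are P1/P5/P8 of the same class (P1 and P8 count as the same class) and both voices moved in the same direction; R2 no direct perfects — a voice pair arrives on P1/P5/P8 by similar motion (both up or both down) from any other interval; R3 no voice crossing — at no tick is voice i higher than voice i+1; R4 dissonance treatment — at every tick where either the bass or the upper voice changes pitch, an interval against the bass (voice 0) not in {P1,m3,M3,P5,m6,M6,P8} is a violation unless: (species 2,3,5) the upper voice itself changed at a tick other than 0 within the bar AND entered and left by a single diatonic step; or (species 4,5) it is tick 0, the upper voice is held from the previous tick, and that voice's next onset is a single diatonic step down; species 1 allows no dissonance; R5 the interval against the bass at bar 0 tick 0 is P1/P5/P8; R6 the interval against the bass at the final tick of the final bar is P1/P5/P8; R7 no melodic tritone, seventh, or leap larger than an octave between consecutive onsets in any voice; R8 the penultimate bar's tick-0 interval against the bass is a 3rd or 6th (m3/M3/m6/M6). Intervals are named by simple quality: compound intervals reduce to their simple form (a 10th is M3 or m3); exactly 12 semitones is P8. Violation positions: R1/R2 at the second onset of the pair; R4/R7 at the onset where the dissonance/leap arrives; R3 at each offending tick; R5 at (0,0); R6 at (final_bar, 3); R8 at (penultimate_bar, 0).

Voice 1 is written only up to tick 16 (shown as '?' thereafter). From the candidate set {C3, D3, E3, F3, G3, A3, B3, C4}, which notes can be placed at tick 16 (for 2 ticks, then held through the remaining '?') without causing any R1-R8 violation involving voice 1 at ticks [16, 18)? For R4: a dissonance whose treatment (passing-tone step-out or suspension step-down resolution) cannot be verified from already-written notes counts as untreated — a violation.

{A3, C3, E3, G3}

C3: legal
D3: violates R4
E3: legal
F3: violates R4
G3: legal
A3: legal
B3: violates R4
C4: violates R2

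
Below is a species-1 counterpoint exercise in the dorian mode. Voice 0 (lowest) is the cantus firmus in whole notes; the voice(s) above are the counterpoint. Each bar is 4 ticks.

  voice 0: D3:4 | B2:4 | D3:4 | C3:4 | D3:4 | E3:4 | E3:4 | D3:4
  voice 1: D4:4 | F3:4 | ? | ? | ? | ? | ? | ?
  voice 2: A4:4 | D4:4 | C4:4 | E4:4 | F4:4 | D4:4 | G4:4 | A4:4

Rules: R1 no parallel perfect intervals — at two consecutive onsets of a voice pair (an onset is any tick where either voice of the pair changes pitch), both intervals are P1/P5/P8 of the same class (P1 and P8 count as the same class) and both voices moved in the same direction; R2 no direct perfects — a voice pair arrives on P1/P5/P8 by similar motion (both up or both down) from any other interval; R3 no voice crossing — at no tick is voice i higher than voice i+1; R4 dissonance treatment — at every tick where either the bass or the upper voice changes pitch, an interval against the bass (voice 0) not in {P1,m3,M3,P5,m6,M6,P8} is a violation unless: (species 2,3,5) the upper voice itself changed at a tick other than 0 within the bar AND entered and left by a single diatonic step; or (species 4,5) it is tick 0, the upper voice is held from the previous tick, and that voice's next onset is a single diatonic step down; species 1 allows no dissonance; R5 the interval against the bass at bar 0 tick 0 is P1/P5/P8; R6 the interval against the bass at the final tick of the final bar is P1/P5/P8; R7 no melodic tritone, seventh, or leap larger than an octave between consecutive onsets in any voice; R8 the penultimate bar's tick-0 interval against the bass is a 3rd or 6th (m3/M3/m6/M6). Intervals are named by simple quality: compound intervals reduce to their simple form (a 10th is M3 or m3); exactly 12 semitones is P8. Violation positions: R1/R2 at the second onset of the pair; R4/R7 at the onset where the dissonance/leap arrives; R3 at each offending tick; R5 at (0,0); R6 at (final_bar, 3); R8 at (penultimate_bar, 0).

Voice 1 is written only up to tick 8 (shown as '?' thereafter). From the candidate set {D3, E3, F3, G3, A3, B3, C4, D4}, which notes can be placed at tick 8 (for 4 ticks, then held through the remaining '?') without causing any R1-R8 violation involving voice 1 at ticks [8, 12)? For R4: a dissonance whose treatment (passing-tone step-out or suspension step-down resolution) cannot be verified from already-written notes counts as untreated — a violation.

{D3, F3}

D3: legal
E3: violates R4
F3: legal
G3: violates R4
A3: violates R2
B3: violates R7
C4: violates R4
D4: violates R2,R3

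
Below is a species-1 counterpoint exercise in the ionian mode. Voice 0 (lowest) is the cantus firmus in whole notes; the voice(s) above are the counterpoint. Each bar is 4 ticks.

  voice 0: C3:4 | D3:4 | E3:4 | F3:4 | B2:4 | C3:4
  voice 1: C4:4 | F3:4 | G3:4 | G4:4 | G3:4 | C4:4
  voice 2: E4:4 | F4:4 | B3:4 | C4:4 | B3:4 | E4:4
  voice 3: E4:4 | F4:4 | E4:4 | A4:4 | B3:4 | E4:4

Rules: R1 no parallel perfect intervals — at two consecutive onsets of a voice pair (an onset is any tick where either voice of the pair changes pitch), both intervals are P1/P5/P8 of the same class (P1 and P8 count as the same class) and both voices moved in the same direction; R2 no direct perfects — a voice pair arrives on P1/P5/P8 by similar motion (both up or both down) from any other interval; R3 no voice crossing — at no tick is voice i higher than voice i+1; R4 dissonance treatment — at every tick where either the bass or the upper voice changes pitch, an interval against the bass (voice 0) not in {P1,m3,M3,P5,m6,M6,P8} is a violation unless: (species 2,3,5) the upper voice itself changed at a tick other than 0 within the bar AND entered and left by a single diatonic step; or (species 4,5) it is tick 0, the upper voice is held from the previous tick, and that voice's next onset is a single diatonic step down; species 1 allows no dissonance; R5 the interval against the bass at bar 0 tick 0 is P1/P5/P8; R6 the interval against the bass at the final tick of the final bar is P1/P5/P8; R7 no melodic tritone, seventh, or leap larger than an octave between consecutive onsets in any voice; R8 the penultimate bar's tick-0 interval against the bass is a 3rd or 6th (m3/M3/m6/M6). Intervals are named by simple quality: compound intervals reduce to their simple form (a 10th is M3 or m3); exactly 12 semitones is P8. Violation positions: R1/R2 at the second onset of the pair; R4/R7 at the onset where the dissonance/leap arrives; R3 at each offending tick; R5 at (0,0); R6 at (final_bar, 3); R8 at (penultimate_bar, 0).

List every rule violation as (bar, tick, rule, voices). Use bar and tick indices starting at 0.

(0, 0, R5, (0, 2))
(0, 0, R5, (0, 3))
(1, 0, R1, (2, 3))
(2, 0, R7, (2,))
(3, 0, R1, (0, 2))
(3, 0, R2, (1, 2))
(3, 0, R3, (1, 2))
(3, 0, R4, (0, 1))
(3, 1, R3, (1, 2))
(3, 2, R3, (1, 2))
(3, 3, R3, (1, 2))
(4, 0, R2, (0, 2))
(4, 0, R2, (0, 3))
(4, 0, R2, (2, 3))
(4, 0, R7, (0,))
(4, 0, R7, (3,))
(4, 0, R8, (0, 2))
(4, 0, R8, (0, 3))
(5, 0, R1, (2, 3))
(5, 0, R2, (0, 1))
(5, 3, R6, (0, 2))
(5, 3, R6, (0, 3))

bar 0: v0=C3 v1=C4 v2=E4 v3=E4 downbeat M3
bar 1: v0=D3 v1=F3 v2=F4 v3=F4 downbeat m3
bar 2: v0=E3 v1=G3 v2=B3 v3=E4 downbeat P8
bar 3: v0=F3 v1=G4 v2=C4 v3=A4 downbeat M3
bar 4: v0=B2 v1=G3 v2=B3 v3=B3 downbeat P8
bar 5: v0=C3 v1=C4 v2=E4 v3=E4 downbeat M3
  -> R5 @ bar 0 tick 0 v(0, 2): opens on M3
  -> R5 @ bar 0 tick 0 v(0, 3): opens on M3
  -> R1 @ bar 1 tick 0 v(2, 3): E4/E4 P1 -> F4/F4 P1 similar
  -> R7 @ bar 2 tick 0 v(2,): F4->B3 leap 6st
  -> R1 @ bar 3 tick 0 v(0, 2): E3/B3 P5 -> F3/C4 P5 similar
  -> R2 @ bar 3 tick 0 v(1, 2): G3/B3 M3 -> G4/C4 P5 similar
  -> R3 @ bar 3 tick 0 v(1, 2): G4 above C4
  -> R4 @ bar 3 tick 0 v(0, 1): F3/G4 M2 untreated
  -> R3 @ bar 3 tick 1 v(1, 2): G4 above C4
  -> R3 @ bar 3 tick 2 v(1, 2): G4 above C4
  -> R3 @ bar 3 tick 3 v(1, 2): G4 above C4
  -> R2 @ bar 4 tick 0 v(0, 2): F3/C4 P5 -> B2/B3 P8 similar
  -> R2 @ bar 4 tick 0 v(0, 3): F3/A4 M3 -> B2/B3 P8 similar
  -> R2 @ bar 4 tick 0 v(2, 3): C4/A4 M6 -> B3/B3 P1 similar
  -> R7 @ bar 4 tick 0 v(0,): F3->B2 leap 6st
  -> R7 @ bar 4 tick 0 v(3,): A4->B3 leap 10st
  -> R8 @ bar 4 tick 0 v(0, 2): penult P8 not 3rd/6th
  -> R8 @ bar 4 tick 0 v(0, 3): penult P8 not 3rd/6th
  -> R1 @ bar 5 tick 0 v(2, 3): B3/B3 P1 -> E4/E4 P1 similar
  -> R2 @ bar 5 tick 0 v(0, 1): B2/G3 m6 -> C3/C4 P8 similar
  -> R6 @ bar 5 tick 3 v(0, 2): closes on M3
  -> R6 @ bar 5 tick 3 v(0, 3): closes on M3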